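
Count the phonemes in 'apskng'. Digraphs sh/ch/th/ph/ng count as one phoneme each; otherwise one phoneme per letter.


Parsing 'apskng' greedily, digraphs first:
  'a' -> vowel phoneme (phonemes so far: 1)
  'p' -> consonant phoneme (phonemes so far: 2)
  's' -> consonant phoneme (phonemes so far: 3)
  'k' -> consonant phoneme (phonemes so far: 4)
  'ng' -> digraph (1 consonant phoneme) (phonemes so far: 5)
Total phonemes: 5

5


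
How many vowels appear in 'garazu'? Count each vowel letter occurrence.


Scanning each character of 'garazu':
  Position 1: 'g' -> consonant (running count: 0)
  Position 2: 'a' -> vowel (running count: 1)
  Position 3: 'r' -> consonant (running count: 1)
  Position 4: 'a' -> vowel (running count: 2)
  Position 5: 'z' -> consonant (running count: 2)
  Position 6: 'u' -> vowel (running count: 3)
Total vowels: 3

3


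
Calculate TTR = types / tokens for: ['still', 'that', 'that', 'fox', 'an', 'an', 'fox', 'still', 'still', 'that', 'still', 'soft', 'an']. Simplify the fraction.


Tokens: 13
Unique types: ('an', 'fox', 'soft', 'still', 'that') = 5
TTR = 5/13
Already in lowest terms.

5/13


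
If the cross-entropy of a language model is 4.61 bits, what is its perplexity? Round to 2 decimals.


Perplexity formula: PP = 2^H
H = 4.61
PP = 2^4.61
Decompose: 2^4.61 = 2^4 * 2^0.61
2^4 = 16, 2^0.61 ~ 1.5262592
PP ~ 16 * 1.5262592 = 24.4201472
Rounded to 2 decimals: 24.42

24.42


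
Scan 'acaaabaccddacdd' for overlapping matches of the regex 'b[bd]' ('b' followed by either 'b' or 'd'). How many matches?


Pattern: b[bd] means 'b' followed by either 'b' or 'd'.
Scanning 'acaaabaccddacdd' position-by-position:
  Pos 0: window 'ac' -> no
  Pos 1: window 'ca' -> no
  Pos 2: window 'aa' -> no
  Pos 3: window 'aa' -> no
  Pos 4: window 'ab' -> no
  Pos 5: window 'ba' -> no
  Pos 6: window 'ac' -> no
  Pos 7: window 'cc' -> no
  Pos 8: window 'cd' -> no
  Pos 9: window 'dd' -> no
  Pos 10: window 'da' -> no
  Pos 11: window 'ac' -> no
  Pos 12: window 'cd' -> no
  Pos 13: window 'dd' -> no
  Pos 14: window 'd' -> no
Total matches: 0

0


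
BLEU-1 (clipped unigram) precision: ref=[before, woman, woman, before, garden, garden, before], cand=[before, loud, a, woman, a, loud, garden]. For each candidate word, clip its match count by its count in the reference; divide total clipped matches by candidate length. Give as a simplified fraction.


Reference word counts: {'before': 3, 'garden': 2, 'woman': 2}
Checking each candidate word (with clipping):
  'before' -> in reference (ref count 3, used 1/3) -> match (matches: 1)
  'loud' -> not in reference -> no match (matches: 1)
  'a' -> not in reference -> no match (matches: 1)
  'woman' -> in reference (ref count 2, used 1/2) -> match (matches: 2)
  'a' -> not in reference -> no match (matches: 2)
  'loud' -> not in reference -> no match (matches: 2)
  'garden' -> in reference (ref count 2, used 1/2) -> match (matches: 3)
Clipped matches: 3, Candidate length: 7
Precision = 3/7

3/7


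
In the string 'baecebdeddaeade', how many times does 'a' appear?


Scanning 'baecebdeddaeade' for 'a':
  Position 1: 'a' -> MATCH (count: 1)
  Position 10: 'a' -> MATCH (count: 2)
  Position 12: 'a' -> MATCH (count: 3)
Total occurrences of 'a': 3

3


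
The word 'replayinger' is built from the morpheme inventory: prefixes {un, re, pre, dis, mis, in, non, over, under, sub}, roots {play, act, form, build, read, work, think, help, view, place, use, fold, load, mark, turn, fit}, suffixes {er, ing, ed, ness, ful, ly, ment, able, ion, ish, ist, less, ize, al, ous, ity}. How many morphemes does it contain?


Segmenting 'replayinger' against the inventory:
  're' -> prefix (morpheme 1)
  'play' -> root (morpheme 2)
  'ing' -> suffix (morpheme 3)
  'er' -> suffix (morpheme 4)
Total morphemes: 4

4


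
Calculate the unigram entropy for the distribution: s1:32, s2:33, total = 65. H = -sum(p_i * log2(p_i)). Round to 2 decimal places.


Computing entropy H = -sum(p_i * log2(p_i)):
  s1: p = 32/65 = 0.4923, -p*log2(p) = 0.5033
  s2: p = 33/65 = 0.5077, -p*log2(p) = 0.4965
H = sum of terms = 0.9998
Rounded to 2 decimals: 1.00

1.00


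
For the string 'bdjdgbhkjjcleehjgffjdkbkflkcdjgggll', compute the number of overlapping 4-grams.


String 'bdjdgbhkjjcleehjgffjdkbkflkcdjgggll' has length L = 35.
Number of overlapping n-grams = L - n + 1
Substituting: 35 - 4 + 1 = 32

32


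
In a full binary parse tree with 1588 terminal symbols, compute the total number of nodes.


Leaf nodes (terminals): 1588
Internal nodes = n - 1 = 1588 - 1 = 1587
Total = leaves + internal = 1588 + 1587 = 3175

3175


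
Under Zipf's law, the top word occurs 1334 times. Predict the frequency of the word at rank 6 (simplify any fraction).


Zipf's law: freq(rank) = f1 / rank
f1 = 1334, rank = 6
freq = 1334 / 6
GCD(1334, 6) = 2
Simplified: 667/3

667/3


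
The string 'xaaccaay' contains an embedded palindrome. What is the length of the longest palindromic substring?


Scanning 'xaaccaay' for palindromic substrings.
Substring at positions 1-6: 'aaccaa'.
Check: reverse('aaccaa') = 'aaccaa' -> palindrome confirmed.
Neighbouring characters ('x' / 'y') break symmetry, so it cannot extend further.
No longer palindromic substring exists; longest length = 6

6


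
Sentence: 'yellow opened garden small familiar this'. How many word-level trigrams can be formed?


Word trigrams from [6] words:
  Trigram 1: (yellow opened garden)
  Trigram 2: (opened garden small)
  Trigram 3: (garden small familiar)
  Trigram 4: (small familiar this)
Total word trigrams: 6 - 2 = 4

4


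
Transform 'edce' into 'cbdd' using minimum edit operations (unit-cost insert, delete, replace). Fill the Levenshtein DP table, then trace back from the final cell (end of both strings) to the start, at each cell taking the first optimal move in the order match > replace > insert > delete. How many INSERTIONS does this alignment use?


Edit distance = 4. Backtracking from cell (4, 4) with preference match > replace > insert > delete,
then listing the resulting alignment 'edce' -> 'cbdd' left to right:
  Step 1: replace e->c
  Step 2: replace d->b
  Step 3: replace c->d
  Step 4: replace e->d
Total insertions: 0

0


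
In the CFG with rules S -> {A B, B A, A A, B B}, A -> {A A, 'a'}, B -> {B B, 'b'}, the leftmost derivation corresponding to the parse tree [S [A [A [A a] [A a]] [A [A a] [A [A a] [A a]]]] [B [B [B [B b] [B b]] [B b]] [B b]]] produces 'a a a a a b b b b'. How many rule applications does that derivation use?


Every bracketed nonterminal node [X ...] in the tree is produced by exactly one rule application.
Reading the tree off as a leftmost derivation:
  Step 1: S  =>  A B   (applied S -> A B)
  Step 2: A B  =>  A A B   (applied A -> A A)
  Step 3: A A B  =>  A A A B   (applied A -> A A)
  Step 4: A A A B  =>  a A A B   (applied A -> a)
  Step 5: a A A B  =>  a a A B   (applied A -> a)
  Step 6: a a A B  =>  a a A A B   (applied A -> A A)
  Step 7: a a A A B  =>  a a a A B   (applied A -> a)
  Step 8: a a a A B  =>  a a a A A B   (applied A -> A A)
  Step 9: a a a A A B  =>  a a a a A B   (applied A -> a)
  Step 10: a a a a A B  =>  a a a a a B   (applied A -> a)
  Step 11: a a a a a B  =>  a a a a a B B   (applied B -> B B)
  Step 12: a a a a a B B  =>  a a a a a B B B   (applied B -> B B)
  Step 13: a a a a a B B B  =>  a a a a a B B B B   (applied B -> B B)
  Step 14: a a a a a B B B B  =>  a a a a a b B B B   (applied B -> b)
  Step 15: a a a a a b B B B  =>  a a a a a b b B B   (applied B -> b)
  Step 16: a a a a a b b B B  =>  a a a a a b b b B   (applied B -> b)
  Step 17: a a a a a b b b B  =>  a a a a a b b b b   (applied B -> b)
Final yield: a a a a a b b b b
Total rewrite steps: 17

17


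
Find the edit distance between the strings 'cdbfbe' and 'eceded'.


Building DP table for s1='cdbfbe' (len 6) and s2='eceded' (len 6):
       e  c  e  d  e  d
    0  1  2  3  4  5  6
  c 1  1  1  2  3  4  5
  d 2  2  2  2  2  3  4
  b 3  3  3  3  3  3  4
  f 4  4  4  4  4  4  4
  b 5  5  5  5  5  5  5
  e 6  5  6  5  6  5  6
Edit distance = dp[6][6] = 6

6


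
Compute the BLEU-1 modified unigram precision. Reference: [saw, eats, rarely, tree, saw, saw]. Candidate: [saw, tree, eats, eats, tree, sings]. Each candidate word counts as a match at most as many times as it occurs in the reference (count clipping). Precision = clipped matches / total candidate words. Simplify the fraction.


Reference word counts: {'eats': 1, 'rarely': 1, 'saw': 3, 'tree': 1}
Checking each candidate word (with clipping):
  'saw' -> in reference (ref count 3, used 1/3) -> match (matches: 1)
  'tree' -> in reference (ref count 1, used 1/1) -> match (matches: 2)
  'eats' -> in reference (ref count 1, used 1/1) -> match (matches: 3)
  'eats' -> ref count 1 already used up (1/1) -> clipped, no match (matches: 3)
  'tree' -> ref count 1 already used up (1/1) -> clipped, no match (matches: 3)
  'sings' -> not in reference -> no match (matches: 3)
Clipped matches: 3, Candidate length: 6
Precision = 3/6 = 1/2

1/2


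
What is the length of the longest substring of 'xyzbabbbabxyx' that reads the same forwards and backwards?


Scanning 'xyzbabbbabxyx' for palindromic substrings.
Substring at positions 3-9: 'babbbab'.
Check: reverse('babbbab') = 'babbbab' -> palindrome confirmed.
Neighbouring characters ('z' / 'x') break symmetry, so it cannot extend further.
No longer palindromic substring exists; longest length = 7

7


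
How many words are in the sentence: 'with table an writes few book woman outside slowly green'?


Counting words by splitting on spaces:
  Word 1: 'with'
  Word 2: 'table'
  Word 3: 'an'
  Word 4: 'writes'
  Word 5: 'few'
  Word 6: 'book'
  Word 7: 'woman'
  Word 8: 'outside'
  Word 9: 'slowly'
  Word 10: 'green'
Total words: 10

10


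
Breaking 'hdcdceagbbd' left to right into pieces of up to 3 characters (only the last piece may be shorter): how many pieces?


'hdcdceagbbd' has 11 characters.
Chunking with max size 3:
  Chunk 1: 'hdc' (positions 0-2)
  Chunk 2: 'dce' (positions 3-5)
  Chunk 3: 'agb' (positions 6-8)
  Chunk 4: 'bd' (positions 9-10)
Total chunks: ceil(11 / 3) = 4

4


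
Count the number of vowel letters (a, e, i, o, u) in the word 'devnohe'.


Scanning each character of 'devnohe':
  Position 1: 'd' -> consonant (running count: 0)
  Position 2: 'e' -> vowel (running count: 1)
  Position 3: 'v' -> consonant (running count: 1)
  Position 4: 'n' -> consonant (running count: 1)
  Position 5: 'o' -> vowel (running count: 2)
  Position 6: 'h' -> consonant (running count: 2)
  Position 7: 'e' -> vowel (running count: 3)
Total vowels: 3

3


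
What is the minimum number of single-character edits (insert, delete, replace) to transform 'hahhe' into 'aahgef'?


Building DP table for s1='hahhe' (len 5) and s2='aahgef' (len 6):
       a  a  h  g  e  f
    0  1  2  3  4  5  6
  h 1  1  2  2  3  4  5
  a 2  1  1  2  3  4  5
  h 3  2  2  1  2  3  4
  h 4  3  3  2  2  3  4
  e 5  4  4  3  3  2  3
Edit distance = dp[5][6] = 3

3


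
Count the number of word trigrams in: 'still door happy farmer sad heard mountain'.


Word trigrams from [7] words:
  Trigram 1: (still door happy)
  Trigram 2: (door happy farmer)
  Trigram 3: (happy farmer sad)
  Trigram 4: (farmer sad heard)
  Trigram 5: (sad heard mountain)
Total word trigrams: 7 - 2 = 5

5


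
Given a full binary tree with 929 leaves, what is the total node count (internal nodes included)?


Leaf nodes (terminals): 929
Internal nodes = n - 1 = 929 - 1 = 928
Total = leaves + internal = 929 + 928 = 1857

1857


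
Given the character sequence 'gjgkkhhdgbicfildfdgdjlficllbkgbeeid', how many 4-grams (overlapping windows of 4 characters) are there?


String 'gjgkkhhdgbicfildfdgdjlficllbkgbeeid' has length L = 35.
Number of overlapping n-grams = L - n + 1
Substituting: 35 - 4 + 1 = 32

32


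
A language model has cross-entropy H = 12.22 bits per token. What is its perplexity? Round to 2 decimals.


Perplexity formula: PP = 2^H
H = 12.22
PP = 2^12.22
Decompose: 2^12.22 = 2^12 * 2^0.22
2^12 = 4096, 2^0.22 ~ 1.1647336
PP ~ 4096 * 1.1647336 = 4770.7488256
Rounded to 2 decimals: 4770.75

4770.75


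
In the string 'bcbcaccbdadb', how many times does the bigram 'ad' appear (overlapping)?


Scanning 'bcbcaccbdadb' for bigram 'ad':
  Position 0: 'bc' -> no
  Position 1: 'cb' -> no
  Position 2: 'bc' -> no
  Position 3: 'ca' -> no
  Position 4: 'ac' -> no
  Position 5: 'cc' -> no
  Position 6: 'cb' -> no
  Position 7: 'bd' -> no
  Position 8: 'da' -> no
  Position 9: 'ad' -> MATCH
  Position 10: 'db' -> no
Total matches: 1

1


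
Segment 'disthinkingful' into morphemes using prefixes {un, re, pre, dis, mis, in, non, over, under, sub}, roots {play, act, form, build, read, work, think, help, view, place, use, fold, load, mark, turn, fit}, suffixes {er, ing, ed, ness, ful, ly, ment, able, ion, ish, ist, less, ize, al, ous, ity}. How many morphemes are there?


Segmenting 'disthinkingful' against the inventory:
  'dis' -> prefix (morpheme 1)
  'think' -> root (morpheme 2)
  'ing' -> suffix (morpheme 3)
  'ful' -> suffix (morpheme 4)
Total morphemes: 4

4


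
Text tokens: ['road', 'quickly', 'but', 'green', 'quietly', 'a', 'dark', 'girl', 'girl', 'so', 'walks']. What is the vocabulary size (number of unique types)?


Listing all tokens and tracking unique types:
  Token 1: 'road' -> NEW (unique so far: 1)
  Token 2: 'quickly' -> NEW (unique so far: 2)
  Token 3: 'but' -> NEW (unique so far: 3)
  Token 4: 'green' -> NEW (unique so far: 4)
  Token 5: 'quietly' -> NEW (unique so far: 5)
  Token 6: 'a' -> NEW (unique so far: 6)
  Token 7: 'dark' -> NEW (unique so far: 7)
  Token 8: 'girl' -> NEW (unique so far: 8)
  Token 9: 'girl' -> duplicate (unique so far: 8)
  Token 10: 'so' -> NEW (unique so far: 9)
  Token 11: 'walks' -> NEW (unique so far: 10)
Unique types: ('a', 'but', 'dark', 'girl', 'green', 'quickly', 'quietly', 'road', 'so', 'walks')
Vocabulary size: 10

10


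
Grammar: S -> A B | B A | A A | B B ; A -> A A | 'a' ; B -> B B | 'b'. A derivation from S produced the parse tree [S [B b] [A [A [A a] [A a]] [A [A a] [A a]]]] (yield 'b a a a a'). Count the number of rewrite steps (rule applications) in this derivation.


Every bracketed nonterminal node [X ...] in the tree is produced by exactly one rule application.
Reading the tree off as a leftmost derivation:
  Step 1: S  =>  B A   (applied S -> B A)
  Step 2: B A  =>  b A   (applied B -> b)
  Step 3: b A  =>  b A A   (applied A -> A A)
  Step 4: b A A  =>  b A A A   (applied A -> A A)
  Step 5: b A A A  =>  b a A A   (applied A -> a)
  Step 6: b a A A  =>  b a a A   (applied A -> a)
  Step 7: b a a A  =>  b a a A A   (applied A -> A A)
  Step 8: b a a A A  =>  b a a a A   (applied A -> a)
  Step 9: b a a a A  =>  b a a a a   (applied A -> a)
Final yield: b a a a a
Total rewrite steps: 9

9


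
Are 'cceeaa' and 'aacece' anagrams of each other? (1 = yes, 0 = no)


Sort characters of 'cceeaa': 'aaccee'
Sort characters of 'aacece': 'aaccee'
Sorted forms match -> they ARE anagrams
Result: 1

1


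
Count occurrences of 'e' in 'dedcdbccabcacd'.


Scanning 'dedcdbccabcacd' for 'e':
  Position 1: 'e' -> MATCH (count: 1)
Total occurrences of 'e': 1

1


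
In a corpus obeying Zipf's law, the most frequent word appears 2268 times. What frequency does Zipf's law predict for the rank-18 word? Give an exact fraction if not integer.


Zipf's law: freq(rank) = f1 / rank
f1 = 2268, rank = 18
freq = 2268 / 18
= 126

126


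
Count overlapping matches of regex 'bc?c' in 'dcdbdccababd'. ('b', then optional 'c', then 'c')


Pattern: bc?c means 'b', then optional 'c', then 'c'.
Scanning 'dcdbdccababd' position-by-position:
  Pos 0: window 'dcd' -> no
  Pos 1: window 'cdb' -> no
  Pos 2: window 'dbd' -> no
  Pos 3: window 'bdc' -> no
  Pos 4: window 'dcc' -> no
  Pos 5: window 'cca' -> no
  Pos 6: window 'cab' -> no
  Pos 7: window 'aba' -> no
  Pos 8: window 'bab' -> no
  Pos 9: window 'abd' -> no
  Pos 10: window 'bd' -> no
  Pos 11: window 'd' -> no
Total matches: 0

0


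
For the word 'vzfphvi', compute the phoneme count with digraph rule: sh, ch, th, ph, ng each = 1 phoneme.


Parsing 'vzfphvi' greedily, digraphs first:
  'v' -> consonant phoneme (phonemes so far: 1)
  'z' -> consonant phoneme (phonemes so far: 2)
  'f' -> consonant phoneme (phonemes so far: 3)
  'ph' -> digraph (1 consonant phoneme) (phonemes so far: 4)
  'v' -> consonant phoneme (phonemes so far: 5)
  'i' -> vowel phoneme (phonemes so far: 6)
Total phonemes: 6

6


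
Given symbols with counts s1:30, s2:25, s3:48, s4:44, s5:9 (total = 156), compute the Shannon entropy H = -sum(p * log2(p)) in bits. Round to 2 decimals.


Computing entropy H = -sum(p_i * log2(p_i)):
  s1: p = 30/156 = 0.1923, -p*log2(p) = 0.4574
  s2: p = 25/156 = 0.1603, -p*log2(p) = 0.4233
  s3: p = 48/156 = 0.3077, -p*log2(p) = 0.5232
  s4: p = 44/156 = 0.2821, -p*log2(p) = 0.5150
  s5: p = 9/156 = 0.0577, -p*log2(p) = 0.2374
H = sum of terms = 2.1563
Rounded to 2 decimals: 2.16

2.16


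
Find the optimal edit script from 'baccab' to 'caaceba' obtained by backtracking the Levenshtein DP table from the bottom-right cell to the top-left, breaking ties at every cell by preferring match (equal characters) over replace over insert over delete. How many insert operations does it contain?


Edit distance = 4. Backtracking from cell (6, 7) with preference match > replace > insert > delete,
then listing the resulting alignment 'baccab' -> 'caaceba' left to right:
  Step 1: replace b->c
  Step 2: keep 'a'
  Step 3: replace c->a
  Step 4: keep 'c'
  Step 5: replace a->e
  Step 6: keep 'b'
  Step 7: insert 'a' [insertion #1]
Total insertions: 1

1


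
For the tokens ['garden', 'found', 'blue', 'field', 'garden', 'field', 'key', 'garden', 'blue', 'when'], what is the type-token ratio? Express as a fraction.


Tokens: 10
Unique types: ('blue', 'field', 'found', 'garden', 'key', 'when') = 6
TTR = 6/10
Simplify: divide both by 2 -> 3/5
TTR = 3/5

3/5


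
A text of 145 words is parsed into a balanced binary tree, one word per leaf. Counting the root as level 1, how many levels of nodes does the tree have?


In a balanced binary tree with n leaves the deepest leaf is ceil(log2(n)) edges below the root,
so counting node levels inclusive of root and leaves gives ceil(log2(n)) + 1 levels.
log2(145) = 7.1799
ceil(7.1799) = 8
levels = 8 + 1 = 9

9


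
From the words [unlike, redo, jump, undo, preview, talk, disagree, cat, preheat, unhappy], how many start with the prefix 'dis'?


Checking each word for prefix 'dis':
  'unlike' -> no (count: 0)
  'redo' -> no (count: 0)
  'jump' -> no (count: 0)
  'undo' -> no (count: 0)
  'preview' -> no (count: 0)
  'talk' -> no (count: 0)
  'disagree' -> YES, starts with 'dis' (count: 1)
  'cat' -> no (count: 1)
  'preheat' -> no (count: 1)
  'unhappy' -> no (count: 1)
Total with prefix 'dis': 1

1


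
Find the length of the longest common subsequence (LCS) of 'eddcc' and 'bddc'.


DP table for LCS of 'eddcc' and 'bddc':
       b  d  d  c
    0  0  0  0  0
  e 0  0  0  0  0
  d 0  0  1  1  1
  d 0  0  1  2  2
  c 0  0  1  2  3
  c 0  0  1  2  3
LCS: 'ddc'
LCS length = 3

3


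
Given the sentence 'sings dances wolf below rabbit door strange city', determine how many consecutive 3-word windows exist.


Word trigrams from [8] words:
  Trigram 1: (sings dances wolf)
  Trigram 2: (dances wolf below)
  Trigram 3: (wolf below rabbit)
  Trigram 4: (below rabbit door)
  Trigram 5: (rabbit door strange)
  Trigram 6: (door strange city)
Total word trigrams: 8 - 2 = 6

6


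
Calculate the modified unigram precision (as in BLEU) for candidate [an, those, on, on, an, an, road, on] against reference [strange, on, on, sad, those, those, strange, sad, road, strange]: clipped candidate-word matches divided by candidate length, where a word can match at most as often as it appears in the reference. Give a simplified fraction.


Reference word counts: {'on': 2, 'road': 1, 'sad': 2, 'strange': 3, 'those': 2}
Checking each candidate word (with clipping):
  'an' -> not in reference -> no match (matches: 0)
  'those' -> in reference (ref count 2, used 1/2) -> match (matches: 1)
  'on' -> in reference (ref count 2, used 1/2) -> match (matches: 2)
  'on' -> in reference (ref count 2, used 2/2) -> match (matches: 3)
  'an' -> not in reference -> no match (matches: 3)
  'an' -> not in reference -> no match (matches: 3)
  'road' -> in reference (ref count 1, used 1/1) -> match (matches: 4)
  'on' -> ref count 2 already used up (2/2) -> clipped, no match (matches: 4)
Clipped matches: 4, Candidate length: 8
Precision = 4/8 = 1/2

1/2


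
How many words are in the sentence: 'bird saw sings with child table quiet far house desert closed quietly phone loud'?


Counting words by splitting on spaces:
  Word 1: 'bird'
  Word 2: 'saw'
  Word 3: 'sings'
  Word 4: 'with'
  Word 5: 'child'
  Word 6: 'table'
  Word 7: 'quiet'
  Word 8: 'far'
  Word 9: 'house'
  Word 10: 'desert'
  Word 11: 'closed'
  Word 12: 'quietly'
  Word 13: 'phone'
  Word 14: 'loud'
Total words: 14

14


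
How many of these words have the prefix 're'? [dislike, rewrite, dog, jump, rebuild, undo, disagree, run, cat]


Checking each word for prefix 're':
  'dislike' -> no (count: 0)
  'rewrite' -> YES, starts with 're' (count: 1)
  'dog' -> no (count: 1)
  'jump' -> no (count: 1)
  'rebuild' -> YES, starts with 're' (count: 2)
  'undo' -> no (count: 2)
  'disagree' -> no (count: 2)
  'run' -> no (count: 2)
  'cat' -> no (count: 2)
Total with prefix 're': 2

2


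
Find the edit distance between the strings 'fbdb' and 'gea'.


Building DP table for s1='fbdb' (len 4) and s2='gea' (len 3):
       g  e  a
    0  1  2  3
  f 1  1  2  3
  b 2  2  2  3
  d 3  3  3  3
  b 4  4  4  4
Edit distance = dp[4][3] = 4

4


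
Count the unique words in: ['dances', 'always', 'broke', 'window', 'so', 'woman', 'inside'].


Listing all tokens and tracking unique types:
  Token 1: 'dances' -> NEW (unique so far: 1)
  Token 2: 'always' -> NEW (unique so far: 2)
  Token 3: 'broke' -> NEW (unique so far: 3)
  Token 4: 'window' -> NEW (unique so far: 4)
  Token 5: 'so' -> NEW (unique so far: 5)
  Token 6: 'woman' -> NEW (unique so far: 6)
  Token 7: 'inside' -> NEW (unique so far: 7)
Unique types: ('always', 'broke', 'dances', 'inside', 'so', 'window', 'woman')
Vocabulary size: 7

7


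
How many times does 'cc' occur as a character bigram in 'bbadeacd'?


Scanning 'bbadeacd' for bigram 'cc':
  Position 0: 'bb' -> no
  Position 1: 'ba' -> no
  Position 2: 'ad' -> no
  Position 3: 'de' -> no
  Position 4: 'ea' -> no
  Position 5: 'ac' -> no
  Position 6: 'cd' -> no
Total matches: 0

0


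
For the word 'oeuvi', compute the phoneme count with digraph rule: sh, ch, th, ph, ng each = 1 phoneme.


Parsing 'oeuvi' greedily, digraphs first:
  'o' -> vowel phoneme (phonemes so far: 1)
  'e' -> vowel phoneme (phonemes so far: 2)
  'u' -> vowel phoneme (phonemes so far: 3)
  'v' -> consonant phoneme (phonemes so far: 4)
  'i' -> vowel phoneme (phonemes so far: 5)
Total phonemes: 5

5


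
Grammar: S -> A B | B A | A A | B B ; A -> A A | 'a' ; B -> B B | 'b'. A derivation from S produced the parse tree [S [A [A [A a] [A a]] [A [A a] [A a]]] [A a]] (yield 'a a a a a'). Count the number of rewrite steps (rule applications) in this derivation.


Every bracketed nonterminal node [X ...] in the tree is produced by exactly one rule application.
Reading the tree off as a leftmost derivation:
  Step 1: S  =>  A A   (applied S -> A A)
  Step 2: A A  =>  A A A   (applied A -> A A)
  Step 3: A A A  =>  A A A A   (applied A -> A A)
  Step 4: A A A A  =>  a A A A   (applied A -> a)
  Step 5: a A A A  =>  a a A A   (applied A -> a)
  Step 6: a a A A  =>  a a A A A   (applied A -> A A)
  Step 7: a a A A A  =>  a a a A A   (applied A -> a)
  Step 8: a a a A A  =>  a a a a A   (applied A -> a)
  Step 9: a a a a A  =>  a a a a a   (applied A -> a)
Final yield: a a a a a
Total rewrite steps: 9

9


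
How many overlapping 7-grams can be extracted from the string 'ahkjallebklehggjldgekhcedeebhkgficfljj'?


String 'ahkjallebklehggjldgekhcedeebhkgficfljj' has length L = 38.
Number of overlapping n-grams = L - n + 1
Substituting: 38 - 7 + 1 = 32

32


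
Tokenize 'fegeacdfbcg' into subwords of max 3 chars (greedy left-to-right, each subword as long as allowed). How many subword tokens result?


'fegeacdfbcg' has 11 characters.
Chunking with max size 3:
  Chunk 1: 'feg' (positions 0-2)
  Chunk 2: 'eac' (positions 3-5)
  Chunk 3: 'dfb' (positions 6-8)
  Chunk 4: 'cg' (positions 9-10)
Total chunks: ceil(11 / 3) = 4

4


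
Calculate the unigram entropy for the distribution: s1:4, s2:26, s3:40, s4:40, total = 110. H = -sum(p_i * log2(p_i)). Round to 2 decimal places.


Computing entropy H = -sum(p_i * log2(p_i)):
  s1: p = 4/110 = 0.0364, -p*log2(p) = 0.1739
  s2: p = 26/110 = 0.2364, -p*log2(p) = 0.4919
  s3: p = 40/110 = 0.3636, -p*log2(p) = 0.5307
  s4: p = 40/110 = 0.3636, -p*log2(p) = 0.5307
H = sum of terms = 1.7272
Rounded to 2 decimals: 1.73

1.73


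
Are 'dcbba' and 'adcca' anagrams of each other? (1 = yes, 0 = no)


Sort characters of 'dcbba': 'abbcd'
Sort characters of 'adcca': 'aaccd'
Sorted forms differ -> they are NOT anagrams
Result: 0

0


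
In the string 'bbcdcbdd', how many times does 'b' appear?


Scanning 'bbcdcbdd' for 'b':
  Position 0: 'b' -> MATCH (count: 1)
  Position 1: 'b' -> MATCH (count: 2)
  Position 5: 'b' -> MATCH (count: 3)
Total occurrences of 'b': 3

3


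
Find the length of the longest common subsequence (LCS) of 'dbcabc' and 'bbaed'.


DP table for LCS of 'dbcabc' and 'bbaed':
       b  b  a  e  d
    0  0  0  0  0  0
  d 0  0  0  0  0  1
  b 0  1  1  1  1  1
  c 0  1  1  1  1  1
  a 0  1  1  2  2  2
  b 0  1  2  2  2  2
  c 0  1  2  2  2  2
LCS: 'ba'
LCS length = 2

2


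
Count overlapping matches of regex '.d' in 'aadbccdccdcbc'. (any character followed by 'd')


Pattern: .d means any character followed by 'd'.
Scanning 'aadbccdccdcbc' position-by-position:
  Pos 0: window 'aa' -> no
  Pos 1: window 'ad' -> MATCH
  Pos 2: window 'db' -> no
  Pos 3: window 'bc' -> no
  Pos 4: window 'cc' -> no
  Pos 5: window 'cd' -> MATCH
  Pos 6: window 'dc' -> no
  Pos 7: window 'cc' -> no
  Pos 8: window 'cd' -> MATCH
  Pos 9: window 'dc' -> no
  Pos 10: window 'cb' -> no
  Pos 11: window 'bc' -> no
  Pos 12: window 'c' -> no
Total matches: 3

3


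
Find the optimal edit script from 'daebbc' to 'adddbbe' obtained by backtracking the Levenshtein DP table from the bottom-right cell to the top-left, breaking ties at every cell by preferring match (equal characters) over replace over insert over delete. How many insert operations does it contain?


Edit distance = 4. Backtracking from cell (6, 7) with preference match > replace > insert > delete,
then listing the resulting alignment 'daebbc' -> 'adddbbe' left to right:
  Step 1: insert 'a' [insertion #1]
  Step 2: keep 'd'
  Step 3: replace a->d
  Step 4: replace e->d
  Step 5: keep 'b'
  Step 6: keep 'b'
  Step 7: replace c->e
Total insertions: 1

1


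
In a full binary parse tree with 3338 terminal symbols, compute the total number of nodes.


Leaf nodes (terminals): 3338
Internal nodes = n - 1 = 3338 - 1 = 3337
Total = leaves + internal = 3338 + 3337 = 6675

6675


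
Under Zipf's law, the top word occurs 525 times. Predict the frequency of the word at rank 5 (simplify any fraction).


Zipf's law: freq(rank) = f1 / rank
f1 = 525, rank = 5
freq = 525 / 5
= 105

105


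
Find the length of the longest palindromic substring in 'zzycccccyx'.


Scanning 'zzycccccyx' for palindromic substrings.
Substring at positions 2-8: 'ycccccy'.
Check: reverse('ycccccy') = 'ycccccy' -> palindrome confirmed.
Neighbouring characters ('z' / 'x') break symmetry, so it cannot extend further.
No longer palindromic substring exists; longest length = 7

7


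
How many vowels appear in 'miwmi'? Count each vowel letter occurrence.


Scanning each character of 'miwmi':
  Position 1: 'm' -> consonant (running count: 0)
  Position 2: 'i' -> vowel (running count: 1)
  Position 3: 'w' -> consonant (running count: 1)
  Position 4: 'm' -> consonant (running count: 1)
  Position 5: 'i' -> vowel (running count: 2)
Total vowels: 2

2


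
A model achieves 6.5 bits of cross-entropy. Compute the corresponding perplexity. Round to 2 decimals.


Perplexity formula: PP = 2^H
H = 6.5
PP = 2^6.5
Decompose: 2^6.5 = 2^6 * 2^0.5 = 2^6 * sqrt(2)
2^6 = 64, sqrt(2) ~ 1.4142136
PP ~ 64 * 1.4142136 = 90.5096704
Rounded to 2 decimals: 90.51

90.51


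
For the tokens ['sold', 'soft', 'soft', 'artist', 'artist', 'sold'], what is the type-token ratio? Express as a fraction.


Tokens: 6
Unique types: ('artist', 'soft', 'sold') = 3
TTR = 3/6
Simplify: divide both by 3 -> 1/2
TTR = 1/2

1/2


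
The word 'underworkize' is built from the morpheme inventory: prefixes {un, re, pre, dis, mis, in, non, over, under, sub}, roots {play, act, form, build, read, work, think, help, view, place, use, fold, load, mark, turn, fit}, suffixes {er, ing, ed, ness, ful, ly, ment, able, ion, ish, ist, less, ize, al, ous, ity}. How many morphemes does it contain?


Segmenting 'underworkize' against the inventory:
  'under' -> prefix (morpheme 1)
  'work' -> root (morpheme 2)
  'ize' -> suffix (morpheme 3)
Total morphemes: 3

3


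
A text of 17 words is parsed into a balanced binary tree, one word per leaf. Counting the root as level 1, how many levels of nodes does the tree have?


In a balanced binary tree with n leaves the deepest leaf is ceil(log2(n)) edges below the root,
so counting node levels inclusive of root and leaves gives ceil(log2(n)) + 1 levels.
log2(17) = 4.0875
ceil(4.0875) = 5
levels = 5 + 1 = 6

6


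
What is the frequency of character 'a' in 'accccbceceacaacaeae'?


Scanning 'accccbceceacaacaeae' for 'a':
  Position 0: 'a' -> MATCH (count: 1)
  Position 10: 'a' -> MATCH (count: 2)
  Position 12: 'a' -> MATCH (count: 3)
  Position 13: 'a' -> MATCH (count: 4)
  Position 15: 'a' -> MATCH (count: 5)
  Position 17: 'a' -> MATCH (count: 6)
Total occurrences of 'a': 6

6


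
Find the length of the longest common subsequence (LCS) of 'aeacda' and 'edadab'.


DP table for LCS of 'aeacda' and 'edadab':
       e  d  a  d  a  b
    0  0  0  0  0  0  0
  a 0  0  0  1  1  1  1
  e 0  1  1  1  1  1  1
  a 0  1  1  2  2  2  2
  c 0  1  1  2  2  2  2
  d 0  1  2  2  3  3  3
  a 0  1  2  3  3  4  4
LCS: 'eada'
LCS length = 4

4


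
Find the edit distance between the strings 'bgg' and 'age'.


Building DP table for s1='bgg' (len 3) and s2='age' (len 3):
       a  g  e
    0  1  2  3
  b 1  1  2  3
  g 2  2  1  2
  g 3  3  2  2
Edit distance = dp[3][3] = 2

2


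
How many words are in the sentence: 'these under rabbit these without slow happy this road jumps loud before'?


Counting words by splitting on spaces:
  Word 1: 'these'
  Word 2: 'under'
  Word 3: 'rabbit'
  Word 4: 'these'
  Word 5: 'without'
  Word 6: 'slow'
  Word 7: 'happy'
  Word 8: 'this'
  Word 9: 'road'
  Word 10: 'jumps'
  Word 11: 'loud'
  Word 12: 'before'
Total words: 12

12


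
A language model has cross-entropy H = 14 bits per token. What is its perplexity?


Perplexity formula: PP = 2^H
H = 14
PP = 2^14
PP = 2^14 = 16384

16384


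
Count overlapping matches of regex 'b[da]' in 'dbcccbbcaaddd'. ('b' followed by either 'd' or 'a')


Pattern: b[da] means 'b' followed by either 'd' or 'a'.
Scanning 'dbcccbbcaaddd' position-by-position:
  Pos 0: window 'db' -> no
  Pos 1: window 'bc' -> no
  Pos 2: window 'cc' -> no
  Pos 3: window 'cc' -> no
  Pos 4: window 'cb' -> no
  Pos 5: window 'bb' -> no
  Pos 6: window 'bc' -> no
  Pos 7: window 'ca' -> no
  Pos 8: window 'aa' -> no
  Pos 9: window 'ad' -> no
  Pos 10: window 'dd' -> no
  Pos 11: window 'dd' -> no
  Pos 12: window 'd' -> no
Total matches: 0

0


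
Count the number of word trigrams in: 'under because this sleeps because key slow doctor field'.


Word trigrams from [9] words:
  Trigram 1: (under because this)
  Trigram 2: (because this sleeps)
  Trigram 3: (this sleeps because)
  Trigram 4: (sleeps because key)
  Trigram 5: (because key slow)
  Trigram 6: (key slow doctor)
  Trigram 7: (slow doctor field)
Total word trigrams: 9 - 2 = 7

7


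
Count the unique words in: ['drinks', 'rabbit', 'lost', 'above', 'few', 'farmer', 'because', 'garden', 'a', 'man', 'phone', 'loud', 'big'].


Listing all tokens and tracking unique types:
  Token 1: 'drinks' -> NEW (unique so far: 1)
  Token 2: 'rabbit' -> NEW (unique so far: 2)
  Token 3: 'lost' -> NEW (unique so far: 3)
  Token 4: 'above' -> NEW (unique so far: 4)
  Token 5: 'few' -> NEW (unique so far: 5)
  Token 6: 'farmer' -> NEW (unique so far: 6)
  Token 7: 'because' -> NEW (unique so far: 7)
  Token 8: 'garden' -> NEW (unique so far: 8)
  Token 9: 'a' -> NEW (unique so far: 9)
  Token 10: 'man' -> NEW (unique so far: 10)
  Token 11: 'phone' -> NEW (unique so far: 11)
  Token 12: 'loud' -> NEW (unique so far: 12)
  Token 13: 'big' -> NEW (unique so far: 13)
Unique types: ('a', 'above', 'because', 'big', 'drinks', 'farmer', 'few', 'garden', 'lost', 'loud', 'man', 'phone', 'rabbit')
Vocabulary size: 13

13


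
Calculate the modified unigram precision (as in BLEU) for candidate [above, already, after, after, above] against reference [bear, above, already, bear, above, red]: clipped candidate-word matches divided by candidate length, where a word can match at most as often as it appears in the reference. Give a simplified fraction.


Reference word counts: {'above': 2, 'already': 1, 'bear': 2, 'red': 1}
Checking each candidate word (with clipping):
  'above' -> in reference (ref count 2, used 1/2) -> match (matches: 1)
  'already' -> in reference (ref count 1, used 1/1) -> match (matches: 2)
  'after' -> not in reference -> no match (matches: 2)
  'after' -> not in reference -> no match (matches: 2)
  'above' -> in reference (ref count 2, used 2/2) -> match (matches: 3)
Clipped matches: 3, Candidate length: 5
Precision = 3/5

3/5


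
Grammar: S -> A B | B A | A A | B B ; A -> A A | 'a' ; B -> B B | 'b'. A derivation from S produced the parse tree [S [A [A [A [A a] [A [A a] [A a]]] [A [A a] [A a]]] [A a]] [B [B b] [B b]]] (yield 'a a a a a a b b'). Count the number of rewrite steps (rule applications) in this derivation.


Every bracketed nonterminal node [X ...] in the tree is produced by exactly one rule application.
Reading the tree off as a leftmost derivation:
  Step 1: S  =>  A B   (applied S -> A B)
  Step 2: A B  =>  A A B   (applied A -> A A)
  Step 3: A A B  =>  A A A B   (applied A -> A A)
  Step 4: A A A B  =>  A A A A B   (applied A -> A A)
  Step 5: A A A A B  =>  a A A A B   (applied A -> a)
  Step 6: a A A A B  =>  a A A A A B   (applied A -> A A)
  Step 7: a A A A A B  =>  a a A A A B   (applied A -> a)
  Step 8: a a A A A B  =>  a a a A A B   (applied A -> a)
  Step 9: a a a A A B  =>  a a a A A A B   (applied A -> A A)
  Step 10: a a a A A A B  =>  a a a a A A B   (applied A -> a)
  Step 11: a a a a A A B  =>  a a a a a A B   (applied A -> a)
  Step 12: a a a a a A B  =>  a a a a a a B   (applied A -> a)
  Step 13: a a a a a a B  =>  a a a a a a B B   (applied B -> B B)
  Step 14: a a a a a a B B  =>  a a a a a a b B   (applied B -> b)
  Step 15: a a a a a a b B  =>  a a a a a a b b   (applied B -> b)
Final yield: a a a a a a b b
Total rewrite steps: 15

15


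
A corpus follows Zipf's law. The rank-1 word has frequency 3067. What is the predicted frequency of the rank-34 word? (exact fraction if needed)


Zipf's law: freq(rank) = f1 / rank
f1 = 3067, rank = 34
freq = 3067 / 34
GCD(3067, 34) = 1
Simplified: 3067/34

3067/34


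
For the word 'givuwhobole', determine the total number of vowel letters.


Scanning each character of 'givuwhobole':
  Position 1: 'g' -> consonant (running count: 0)
  Position 2: 'i' -> vowel (running count: 1)
  Position 3: 'v' -> consonant (running count: 1)
  Position 4: 'u' -> vowel (running count: 2)
  Position 5: 'w' -> consonant (running count: 2)
  Position 6: 'h' -> consonant (running count: 2)
  Position 7: 'o' -> vowel (running count: 3)
  Position 8: 'b' -> consonant (running count: 3)
  Position 9: 'o' -> vowel (running count: 4)
  Position 10: 'l' -> consonant (running count: 4)
  Position 11: 'e' -> vowel (running count: 5)
Total vowels: 5

5


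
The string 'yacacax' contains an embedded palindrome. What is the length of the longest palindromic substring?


Scanning 'yacacax' for palindromic substrings.
Substring at positions 1-5: 'acaca'.
Check: reverse('acaca') = 'acaca' -> palindrome confirmed.
Neighbouring characters ('y' / 'x') break symmetry, so it cannot extend further.
No longer palindromic substring exists; longest length = 5

5


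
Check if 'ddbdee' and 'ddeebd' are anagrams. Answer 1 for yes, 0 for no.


Sort characters of 'ddbdee': 'bdddee'
Sort characters of 'ddeebd': 'bdddee'
Sorted forms match -> they ARE anagrams
Result: 1

1


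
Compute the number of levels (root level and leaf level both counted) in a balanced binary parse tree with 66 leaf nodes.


In a balanced binary tree with n leaves the deepest leaf is ceil(log2(n)) edges below the root,
so counting node levels inclusive of root and leaves gives ceil(log2(n)) + 1 levels.
log2(66) = 6.0444
ceil(6.0444) = 7
levels = 7 + 1 = 8

8


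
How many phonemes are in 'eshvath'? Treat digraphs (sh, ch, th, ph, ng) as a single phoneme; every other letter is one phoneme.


Parsing 'eshvath' greedily, digraphs first:
  'e' -> vowel phoneme (phonemes so far: 1)
  'sh' -> digraph (1 consonant phoneme) (phonemes so far: 2)
  'v' -> consonant phoneme (phonemes so far: 3)
  'a' -> vowel phoneme (phonemes so far: 4)
  'th' -> digraph (1 consonant phoneme) (phonemes so far: 5)
Total phonemes: 5

5


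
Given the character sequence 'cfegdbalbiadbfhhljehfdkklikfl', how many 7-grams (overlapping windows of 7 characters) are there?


String 'cfegdbalbiadbfhhljehfdkklikfl' has length L = 29.
Number of overlapping n-grams = L - n + 1
Substituting: 29 - 7 + 1 = 23

23


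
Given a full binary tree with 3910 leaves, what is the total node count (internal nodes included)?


Leaf nodes (terminals): 3910
Internal nodes = n - 1 = 3910 - 1 = 3909
Total = leaves + internal = 3910 + 3909 = 7819

7819


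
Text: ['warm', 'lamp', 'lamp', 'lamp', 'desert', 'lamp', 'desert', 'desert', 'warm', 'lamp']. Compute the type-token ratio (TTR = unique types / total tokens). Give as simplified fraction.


Tokens: 10
Unique types: ('desert', 'lamp', 'warm') = 3
TTR = 3/10
Already in lowest terms.

3/10


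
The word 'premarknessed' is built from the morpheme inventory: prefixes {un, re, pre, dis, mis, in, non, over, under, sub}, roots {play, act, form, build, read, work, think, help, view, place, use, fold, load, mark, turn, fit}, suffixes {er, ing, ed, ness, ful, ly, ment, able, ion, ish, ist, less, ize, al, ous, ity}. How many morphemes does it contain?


Segmenting 'premarknessed' against the inventory:
  'pre' -> prefix (morpheme 1)
  'mark' -> root (morpheme 2)
  'ness' -> suffix (morpheme 3)
  'ed' -> suffix (morpheme 4)
Total morphemes: 4

4


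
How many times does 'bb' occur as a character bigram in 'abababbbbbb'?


Scanning 'abababbbbbb' for bigram 'bb':
  Position 0: 'ab' -> no
  Position 1: 'ba' -> no
  Position 2: 'ab' -> no
  Position 3: 'ba' -> no
  Position 4: 'ab' -> no
  Position 5: 'bb' -> MATCH
  Position 6: 'bb' -> MATCH
  Position 7: 'bb' -> MATCH
  Position 8: 'bb' -> MATCH
  Position 9: 'bb' -> MATCH
Total matches: 5

5


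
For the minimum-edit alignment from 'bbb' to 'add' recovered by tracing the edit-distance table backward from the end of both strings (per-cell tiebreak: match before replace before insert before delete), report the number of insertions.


Edit distance = 3. Backtracking from cell (3, 3) with preference match > replace > insert > delete,
then listing the resulting alignment 'bbb' -> 'add' left to right:
  Step 1: replace b->a
  Step 2: replace b->d
  Step 3: replace b->d
Total insertions: 0

0
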